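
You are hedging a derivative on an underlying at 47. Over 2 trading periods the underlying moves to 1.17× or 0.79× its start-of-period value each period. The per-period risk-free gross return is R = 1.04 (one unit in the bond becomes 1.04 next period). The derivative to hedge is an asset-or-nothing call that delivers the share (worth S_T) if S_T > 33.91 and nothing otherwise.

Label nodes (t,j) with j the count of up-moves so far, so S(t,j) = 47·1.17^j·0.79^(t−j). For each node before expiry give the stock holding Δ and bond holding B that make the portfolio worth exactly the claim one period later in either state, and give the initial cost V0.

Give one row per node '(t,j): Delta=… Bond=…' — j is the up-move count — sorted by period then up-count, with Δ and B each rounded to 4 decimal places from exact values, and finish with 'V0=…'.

(0,0): Delta=1.5403 Bond=-28.5659
(1,0): Delta=3.0789 Bond=-86.8402
(1,1): Delta=1.0000 Bond=0.0000
V0=43.8260

No-arbitrage ⇒ martingale measure with p* = (R−d)/(u−d) = 0.6579.
Terminal values V(2,·): V(2,0)=0.0000, V(2,1)=43.4421, V(2,2)=64.3383
  t=1,j=0: stock 37.1300 → up 43.4421 (V=43.4421), down 29.3327 (V=0.0000). Price 27.4811; hedge Δ=3.0789, bond B=-86.8402.
  t=1,j=1: stock 54.9900 → up 64.3383 (V=64.3383), down 43.4421 (V=43.4421). Price 54.9900; hedge Δ=1.0000, bond B=0.0000.
  t=0,j=0: stock 47.0000 → up 54.9900 (V=54.9900), down 37.1300 (V=27.4811). Price 43.8260; hedge Δ=1.5403, bond B=-28.5659.
Each (Δ,B) replicates both successor values, so the strategy is self-financing and V0 is arbitrage-free.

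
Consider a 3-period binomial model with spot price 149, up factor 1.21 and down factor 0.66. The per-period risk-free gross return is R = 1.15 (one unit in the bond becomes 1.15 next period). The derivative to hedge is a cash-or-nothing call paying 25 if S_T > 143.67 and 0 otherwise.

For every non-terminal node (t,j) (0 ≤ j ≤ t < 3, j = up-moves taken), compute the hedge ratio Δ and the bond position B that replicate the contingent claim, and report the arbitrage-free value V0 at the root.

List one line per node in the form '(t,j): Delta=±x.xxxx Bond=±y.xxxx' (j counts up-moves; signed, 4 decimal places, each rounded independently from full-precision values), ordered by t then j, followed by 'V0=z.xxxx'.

(0,0): Delta=0.0448 Bond=9.2128
(1,0): Delta=0.3581 Bond=-20.2097
(1,1): Delta=0.0239 Bond=14.3667
(2,0): Delta=0.0000 Bond=0.0000
(2,1): Delta=0.3820 Bond=-26.0870
(2,2): Delta=0.0000 Bond=21.7391
V0=15.8937

The replicating-portfolio and risk-neutral prices coincide; use p* = (1.15−0.66)/(1.21−0.66) = 0.8909 for the latter.
Payoff layer (t=3): V(3,0)=0.0000, V(3,1)=0.0000, V(3,2)=25.0000, V(3,3)=25.0000
  t=2,j=0: stock 64.9044 → up 78.5343 (V=0.0000), down 42.8369 (V=0.0000). Price 0.0000; hedge Δ=0.0000, bond B=0.0000.
  t=2,j=1: stock 118.9914 → up 143.9796 (V=25.0000), down 78.5343 (V=0.0000). Price 19.3676; hedge Δ=0.3820, bond B=-26.0870.
  t=2,j=2: stock 218.1509 → up 263.9626 (V=25.0000), down 143.9796 (V=25.0000). Price 21.7391; hedge Δ=0.0000, bond B=21.7391.
  t=1,j=0: stock 98.3400 → up 118.9914 (V=19.3676), down 64.9044 (V=0.0000). Price 15.0041; hedge Δ=0.3581, bond B=-20.2097.
  t=1,j=1: stock 180.2900 → up 218.1509 (V=21.7391), down 118.9914 (V=19.3676). Price 18.6786; hedge Δ=0.0239, bond B=14.3667.
  t=0,j=0: stock 149.0000 → up 180.2900 (V=18.6786), down 98.3400 (V=15.0041). Price 15.8937; hedge Δ=0.0448, bond B=9.2128.
Check: Δ(0,0)·S0 + B(0,0) = 15.8937 = V0.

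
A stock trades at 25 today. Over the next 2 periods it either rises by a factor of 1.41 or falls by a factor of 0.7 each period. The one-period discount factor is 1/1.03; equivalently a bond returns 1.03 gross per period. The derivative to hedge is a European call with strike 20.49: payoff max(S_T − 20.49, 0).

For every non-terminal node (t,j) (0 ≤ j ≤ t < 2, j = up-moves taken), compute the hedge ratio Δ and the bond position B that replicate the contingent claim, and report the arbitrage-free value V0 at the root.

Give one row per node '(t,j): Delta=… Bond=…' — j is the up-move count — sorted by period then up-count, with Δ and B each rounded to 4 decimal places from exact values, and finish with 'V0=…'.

(0,0): Delta=0.7588 Bond=-11.0584
(1,0): Delta=0.3368 Bond=-4.0059
(1,1): Delta=1.0000 Bond=-19.8932
V0=7.9111

Under the risk-neutral measure, an up-move has probability p* = (R−d)/(u−d) = 0.4648 and values discount at R = 1.03.
Terminal values V(2,·): V(2,0)=0.0000, V(2,1)=4.1850, V(2,2)=29.2125
  t=1,j=0: stock 17.5000 → up 24.6750 (V=4.1850), down 12.2500 (V=0.0000). Price 1.8885; hedge Δ=0.3368, bond B=-4.0059.
  t=1,j=1: stock 35.2500 → up 49.7025 (V=29.2125), down 24.6750 (V=4.1850). Price 15.3568; hedge Δ=1.0000, bond B=-19.8932.
  t=0,j=0: stock 25.0000 → up 35.2500 (V=15.3568), down 17.5000 (V=1.8885). Price 7.9111; hedge Δ=0.7588, bond B=-11.0584.
The time-0 hedge costs 7.9111, which is the no-arbitrage price.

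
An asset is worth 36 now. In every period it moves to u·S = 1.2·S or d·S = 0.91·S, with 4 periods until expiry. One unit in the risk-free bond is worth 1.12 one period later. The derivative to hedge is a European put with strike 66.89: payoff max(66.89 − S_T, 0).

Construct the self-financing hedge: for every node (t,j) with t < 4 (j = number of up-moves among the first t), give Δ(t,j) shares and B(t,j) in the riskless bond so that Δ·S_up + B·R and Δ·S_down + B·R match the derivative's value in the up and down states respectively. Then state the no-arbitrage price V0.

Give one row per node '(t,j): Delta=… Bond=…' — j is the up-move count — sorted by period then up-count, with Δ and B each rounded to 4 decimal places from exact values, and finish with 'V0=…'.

Under the risk-neutral measure, an up-move has probability p* = (R−d)/(u−d) = 0.7241 and values discount at R = 1.12.
At expiry t=4: V(4,0)=42.2030, V(4,1)=34.3357, V(4,2)=23.9613, V(4,3)=10.2807, V(4,4)=0.0000
Node (3,0) S=27.1286: V=(p*·34.3357+(1−p*)·42.2030)/1.12=32.5947; Δ=(34.3357−42.2030)/(32.5543−24.6870)=-1.0000; B=V−Δ·S=59.7232
Node (3,1) S=35.7739: V=(p*·23.9613+(1−p*)·34.3357)/1.12=23.9493; Δ=(23.9613−34.3357)/(42.9287−32.5543)=-1.0000; B=V−Δ·S=59.7232
Node (3,2) S=47.1744: V=(p*·10.2807+(1−p*)·23.9613)/1.12=12.5488; Δ=(10.2807−23.9613)/(56.6093−42.9287)=-1.0000; B=V−Δ·S=59.7232
Node (3,3) S=62.2080: V=(p*·0.0000+(1−p*)·10.2807)/1.12=2.5322; Δ=(0.0000−10.2807)/(74.6496−56.6093)=-0.5699; B=V−Δ·S=37.9830
Node (2,0) S=29.8116: V=(p*·23.9493+(1−p*)·32.5947)/1.12=23.5127; Δ=(23.9493−32.5947)/(35.7739−27.1286)=-1.0000; B=V−Δ·S=53.3243
Node (2,1) S=39.3120: V=(p*·12.5488+(1−p*)·23.9493)/1.12=14.0123; Δ=(12.5488−23.9493)/(47.1744−35.7739)=-1.0000; B=V−Δ·S=53.3243
Node (2,2) S=51.8400: V=(p*·2.5322+(1−p*)·12.5488)/1.12=4.7280; Δ=(2.5322−12.5488)/(62.2080−47.1744)=-0.6663; B=V−Δ·S=39.2681
Node (1,0) S=32.7600: V=(p*·14.0123+(1−p*)·23.5127)/1.12=14.8510; Δ=(14.0123−23.5127)/(39.3120−29.8116)=-1.0000; B=V−Δ·S=47.6110
Node (1,1) S=43.2000: V=(p*·4.7280+(1−p*)·14.0123)/1.12=6.5082; Δ=(4.7280−14.0123)/(51.8400−39.3120)=-0.7411; B=V−Δ·S=38.5229
Node (0,0) S=36.0000: V=(p*·6.5082+(1−p*)·14.8510)/1.12=7.8658; Δ=(6.5082−14.8510)/(43.2000−32.7600)=-0.7991; B=V−Δ·S=36.6339
Check: Δ(0,0)·S0 + B(0,0) = 7.8658 = V0.

(0,0): Delta=-0.7991 Bond=36.6339
(1,0): Delta=-1.0000 Bond=47.6110
(1,1): Delta=-0.7411 Bond=38.5229
(2,0): Delta=-1.0000 Bond=53.3243
(2,1): Delta=-1.0000 Bond=53.3243
(2,2): Delta=-0.6663 Bond=39.2681
(3,0): Delta=-1.0000 Bond=59.7232
(3,1): Delta=-1.0000 Bond=59.7232
(3,2): Delta=-1.0000 Bond=59.7232
(3,3): Delta=-0.5699 Bond=37.9830
V0=7.8658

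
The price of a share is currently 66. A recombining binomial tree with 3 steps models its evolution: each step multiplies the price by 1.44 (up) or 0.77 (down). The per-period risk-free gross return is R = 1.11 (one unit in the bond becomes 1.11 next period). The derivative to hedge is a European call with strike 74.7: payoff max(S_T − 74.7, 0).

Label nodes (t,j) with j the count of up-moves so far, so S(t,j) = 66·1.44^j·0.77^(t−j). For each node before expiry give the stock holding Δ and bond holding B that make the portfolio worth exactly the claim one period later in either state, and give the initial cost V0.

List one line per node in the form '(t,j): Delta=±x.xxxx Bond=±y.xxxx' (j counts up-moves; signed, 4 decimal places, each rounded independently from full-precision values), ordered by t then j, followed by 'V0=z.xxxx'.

(0,0): Delta=0.7149 Bond=-26.9535
(1,0): Delta=0.4119 Bond=-14.5223
(1,1): Delta=0.8721 Bond=-44.8617
(2,0): Delta=0.0000 Bond=0.0000
(2,1): Delta=0.6257 Bond=-31.7653
(2,2): Delta=1.0000 Bond=-67.2973
V0=20.2294

Risk-neutral probability p* = (R−d)/(u−d) = (1.11−0.77)/(1.44−0.77) = 0.5075.
Terminal values V(3,·): V(3,0)=0.0000, V(3,1)=0.0000, V(3,2)=30.6804, V(3,3)=122.3749
  t=2,j=0: stock 39.1314 → up 56.3492 (V=0.0000), down 30.1312 (V=0.0000). Price 0.0000; hedge Δ=0.0000, bond B=0.0000.
  t=2,j=1: stock 73.1808 → up 105.3804 (V=30.6804), down 56.3492 (V=0.0000). Price 14.0262; hedge Δ=0.6257, bond B=-31.7653.
  t=2,j=2: stock 136.8576 → up 197.0749 (V=122.3749), down 105.3804 (V=30.6804). Price 69.5603; hedge Δ=1.0000, bond B=-67.2973.
  t=1,j=0: stock 50.8200 → up 73.1808 (V=14.0262), down 39.1314 (V=0.0000). Price 6.4124; hedge Δ=0.4119, bond B=-14.5223.
  t=1,j=1: stock 95.0400 → up 136.8576 (V=69.5603), down 73.1808 (V=14.0262). Price 38.0250; hedge Δ=0.8721, bond B=-44.8617.
  t=0,j=0: stock 66.0000 → up 95.0400 (V=38.0250), down 50.8200 (V=6.4124). Price 20.2294; hedge Δ=0.7149, bond B=-26.9535.
Each (Δ,B) replicates both successor values, so the strategy is self-financing and V0 is arbitrage-free.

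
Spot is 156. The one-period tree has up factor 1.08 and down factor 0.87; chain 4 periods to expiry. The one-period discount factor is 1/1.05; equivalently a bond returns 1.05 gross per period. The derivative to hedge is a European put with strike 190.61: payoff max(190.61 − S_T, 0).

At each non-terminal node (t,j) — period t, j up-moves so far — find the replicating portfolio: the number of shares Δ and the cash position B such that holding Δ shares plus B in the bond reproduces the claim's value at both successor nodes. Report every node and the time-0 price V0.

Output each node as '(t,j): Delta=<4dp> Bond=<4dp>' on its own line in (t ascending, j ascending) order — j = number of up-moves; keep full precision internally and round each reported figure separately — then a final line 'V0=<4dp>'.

(0,0): Delta=-0.6409 Bond=110.3976
(1,0): Delta=-1.0000 Bond=164.6561
(1,1): Delta=-0.5927 Bond=107.7943
(2,0): Delta=-1.0000 Bond=172.8889
(2,1): Delta=-1.0000 Bond=172.8889
(2,2): Delta=-0.5380 Bond=103.2332
(3,0): Delta=-1.0000 Bond=181.5333
(3,1): Delta=-1.0000 Bond=181.5333
(3,2): Delta=-1.0000 Bond=181.5333
(3,3): Delta=-0.4760 Bond=96.2052
V0=10.4190

Risk-neutral probability p* = (R−d)/(u−d) = (1.05−0.87)/(1.08−0.87) = 0.8571.
Terminal values V(4,·): V(4,0)=101.2380, V(4,1)=79.6654, V(4,2)=52.8857, V(4,3)=19.6419, V(4,4)=0.0000
(3,0): S=102.7265. Δ = (V_up−V_dn)/(S_up−S_dn) = (79.6654−101.2380)/(110.9446−89.3720) = -1.0000. V = [p*·79.6654 + (1−p*)·101.2380]/1.05 = 78.8069. B = V − Δ·S = 181.5333.
(3,1): S=127.5225. Δ = (V_up−V_dn)/(S_up−S_dn) = (52.8857−79.6654)/(137.7243−110.9446) = -1.0000. V = [p*·52.8857 + (1−p*)·79.6654]/1.05 = 54.0108. B = V − Δ·S = 181.5333.
(3,2): S=158.3038. Δ = (V_up−V_dn)/(S_up−S_dn) = (19.6419−52.8857)/(170.9681−137.7243) = -1.0000. V = [p*·19.6419 + (1−p*)·52.8857]/1.05 = 23.2295. B = V − Δ·S = 181.5333.
(3,3): S=196.5151. Δ = (V_up−V_dn)/(S_up−S_dn) = (0.0000−19.6419)/(212.2363−170.9681) = -0.4760. V = [p*·0.0000 + (1−p*)·19.6419]/1.05 = 2.6724. B = V − Δ·S = 96.2052.
(2,0): S=118.0764. Δ = (V_up−V_dn)/(S_up−S_dn) = (54.0108−78.8069)/(127.5225−102.7265) = -1.0000. V = [p*·54.0108 + (1−p*)·78.8069]/1.05 = 54.8125. B = V − Δ·S = 172.8889.
(2,1): S=146.5776. Δ = (V_up−V_dn)/(S_up−S_dn) = (23.2295−54.0108)/(158.3038−127.5225) = -1.0000. V = [p*·23.2295 + (1−p*)·54.0108]/1.05 = 26.3113. B = V − Δ·S = 172.8889.
(2,2): S=181.9584. Δ = (V_up−V_dn)/(S_up−S_dn) = (2.6724−23.2295)/(196.5151−158.3038) = -0.5380. V = [p*·2.6724 + (1−p*)·23.2295]/1.05 = 5.3420. B = V − Δ·S = 103.2332.
(1,0): S=135.7200. Δ = (V_up−V_dn)/(S_up−S_dn) = (26.3113−54.8125)/(146.5776−118.0764) = -1.0000. V = [p*·26.3113 + (1−p*)·54.8125]/1.05 = 28.9361. B = V − Δ·S = 164.6561.
(1,1): S=168.4800. Δ = (V_up−V_dn)/(S_up−S_dn) = (5.3420−26.3113)/(181.9584−146.5776) = -0.5927. V = [p*·5.3420 + (1−p*)·26.3113]/1.05 = 7.9406. B = V − Δ·S = 107.7943.
(0,0): S=156.0000. Δ = (V_up−V_dn)/(S_up−S_dn) = (7.9406−28.9361)/(168.4800−135.7200) = -0.6409. V = [p*·7.9406 + (1−p*)·28.9361]/1.05 = 10.4190. B = V − Δ·S = 110.3976.
Root portfolio cost Δ·156+B reproduces V0=10.4190.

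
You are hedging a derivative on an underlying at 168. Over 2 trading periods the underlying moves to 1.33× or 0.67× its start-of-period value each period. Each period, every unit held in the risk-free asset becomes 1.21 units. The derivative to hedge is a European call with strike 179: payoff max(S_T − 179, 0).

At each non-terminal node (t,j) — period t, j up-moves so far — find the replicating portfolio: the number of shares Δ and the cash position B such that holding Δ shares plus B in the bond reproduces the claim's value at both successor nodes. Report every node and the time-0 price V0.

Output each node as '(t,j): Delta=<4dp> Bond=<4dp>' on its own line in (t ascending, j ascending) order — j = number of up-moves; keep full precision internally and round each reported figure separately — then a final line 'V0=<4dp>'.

Risk-neutral probability p* = (R−d)/(u−d) = (1.21−0.67)/(1.33−0.67) = 0.8182.
Terminal values V(2,·): V(2,0)=0.0000, V(2,1)=0.0000, V(2,2)=118.1752
Node (1,0) S=112.5600: V=(p*·0.0000+(1−p*)·0.0000)/1.21=0.0000; Δ=(0.0000−0.0000)/(149.7048−75.4152)=0.0000; B=V−Δ·S=0.0000
Node (1,1) S=223.4400: V=(p*·118.1752+(1−p*)·0.0000)/1.21=79.9081; Δ=(118.1752−0.0000)/(297.1752−149.7048)=0.8013; B=V−Δ·S=-99.1452
Node (0,0) S=168.0000: V=(p*·79.9081+(1−p*)·0.0000)/1.21=54.0325; Δ=(79.9081−0.0000)/(223.4400−112.5600)=0.7207; B=V−Δ·S=-67.0404
Root portfolio cost Δ·168+B reproduces V0=54.0325.

(0,0): Delta=0.7207 Bond=-67.0404
(1,0): Delta=0.0000 Bond=0.0000
(1,1): Delta=0.8013 Bond=-99.1452
V0=54.0325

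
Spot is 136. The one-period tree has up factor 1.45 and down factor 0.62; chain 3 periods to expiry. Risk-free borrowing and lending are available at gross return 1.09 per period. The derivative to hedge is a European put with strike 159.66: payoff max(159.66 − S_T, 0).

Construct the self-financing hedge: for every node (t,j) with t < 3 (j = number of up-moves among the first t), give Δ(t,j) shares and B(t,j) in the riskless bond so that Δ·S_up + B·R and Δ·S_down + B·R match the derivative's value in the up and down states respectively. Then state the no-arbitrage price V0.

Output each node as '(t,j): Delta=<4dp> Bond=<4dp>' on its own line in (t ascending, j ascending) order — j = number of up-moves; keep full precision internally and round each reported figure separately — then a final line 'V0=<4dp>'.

(0,0): Delta=-0.3680 Bond=78.7609
(1,0): Delta=-0.8692 Bond=128.1085
(1,1): Delta=-0.2039 Bond=53.4807
(2,0): Delta=-1.0000 Bond=146.4771
(2,1): Delta=-0.8263 Bond=134.4000
(2,2): Delta=0.0000 Bond=0.0000
V0=28.7116

Risk-neutral probability p* = (R−d)/(u−d) = (1.09−0.62)/(1.45−0.62) = 0.5663.
Payoff layer (t=3): V(3,0)=127.2474, V(3,1)=83.8563, V(3,2)=0.0000, V(3,3)=0.0000
  t=2,j=0: stock 52.2784 → up 75.8037 (V=83.8563), down 32.4126 (V=127.2474). Price 94.1987; hedge Δ=-1.0000, bond B=146.4771.
  t=2,j=1: stock 122.2640 → up 177.2828 (V=0.0000), down 75.8037 (V=83.8563). Price 33.3683; hedge Δ=-0.8263, bond B=134.4000.
  t=2,j=2: stock 285.9400 → up 414.6130 (V=0.0000), down 177.2828 (V=0.0000). Price 0.0000; hedge Δ=0.0000, bond B=0.0000.
  t=1,j=0: stock 84.3200 → up 122.2640 (V=33.3683), down 52.2784 (V=94.1987). Price 54.8188; hedge Δ=-0.8692, bond B=128.1085.
  t=1,j=1: stock 197.2000 → up 285.9400 (V=0.0000), down 122.2640 (V=33.3683). Price 13.2780; hedge Δ=-0.2039, bond B=53.4807.
  t=0,j=0: stock 136.0000 → up 197.2000 (V=13.2780), down 84.3200 (V=54.8188). Price 28.7116; hedge Δ=-0.3680, bond B=78.7609.
Root portfolio cost Δ·136+B reproduces V0=28.7116.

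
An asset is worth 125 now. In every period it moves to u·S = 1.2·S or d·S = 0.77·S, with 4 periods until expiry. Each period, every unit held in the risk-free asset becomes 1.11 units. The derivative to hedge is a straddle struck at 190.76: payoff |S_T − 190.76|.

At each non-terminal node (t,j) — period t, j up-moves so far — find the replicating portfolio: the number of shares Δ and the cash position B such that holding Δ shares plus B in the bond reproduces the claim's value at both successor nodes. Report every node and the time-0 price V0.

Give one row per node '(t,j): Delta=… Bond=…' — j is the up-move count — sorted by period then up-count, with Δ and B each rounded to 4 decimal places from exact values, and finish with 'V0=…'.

Under the risk-neutral measure, an up-move has probability p* = (R−d)/(u−d) = 0.7907 and values discount at R = 1.11.
At expiry t=4: V(4,0)=146.8187, V(4,1)=122.2800, V(4,2)=84.0380, V(4,3)=24.4400, V(4,4)=68.4400
Node (3,0) S=57.0666: V=(p*·122.2800+(1−p*)·146.8187)/1.11=114.7892; Δ=(122.2800−146.8187)/(68.4800−43.9413)=-1.0000; B=V−Δ·S=171.8559
Node (3,1) S=88.9350: V=(p*·84.0380+(1−p*)·122.2800)/1.11=82.9209; Δ=(84.0380−122.2800)/(106.7220−68.4800)=-1.0000; B=V−Δ·S=171.8559
Node (3,2) S=138.6000: V=(p*·24.4400+(1−p*)·84.0380)/1.11=33.2559; Δ=(24.4400−84.0380)/(166.3200−106.7220)=-1.0000; B=V−Δ·S=171.8559
Node (3,3) S=216.0000: V=(p*·68.4400+(1−p*)·24.4400)/1.11=53.3610; Δ=(68.4400−24.4400)/(259.2000−166.3200)=0.4737; B=V−Δ·S=-48.9646
Node (2,0) S=74.1125: V=(p*·82.9209+(1−p*)·114.7892)/1.11=80.7126; Δ=(82.9209−114.7892)/(88.9350−57.0666)=-1.0000; B=V−Δ·S=154.8251
Node (2,1) S=115.5000: V=(p*·33.2559+(1−p*)·82.9209)/1.11=39.3251; Δ=(33.2559−82.9209)/(138.6000−88.9350)=-1.0000; B=V−Δ·S=154.8251
Node (2,2) S=180.0000: V=(p*·53.3610+(1−p*)·33.2559)/1.11=44.2819; Δ=(53.3610−33.2559)/(216.0000−138.6000)=0.2598; B=V−Δ·S=-2.4742
Node (1,0) S=96.2500: V=(p*·39.3251+(1−p*)·80.7126)/1.11=43.2321; Δ=(39.3251−80.7126)/(115.5000−74.1125)=-1.0000; B=V−Δ·S=139.4821
Node (1,1) S=150.0000: V=(p*·44.2819+(1−p*)·39.3251)/1.11=38.9590; Δ=(44.2819−39.3251)/(180.0000−115.5000)=0.0769; B=V−Δ·S=27.4315
Node (0,0) S=125.0000: V=(p*·38.9590+(1−p*)·43.2321)/1.11=35.9039; Δ=(38.9590−43.2321)/(150.0000−96.2500)=-0.0795; B=V−Δ·S=45.8414
The time-0 hedge costs 35.9039, which is the no-arbitrage price.

(0,0): Delta=-0.0795 Bond=45.8414
(1,0): Delta=-1.0000 Bond=139.4821
(1,1): Delta=0.0769 Bond=27.4315
(2,0): Delta=-1.0000 Bond=154.8251
(2,1): Delta=-1.0000 Bond=154.8251
(2,2): Delta=0.2598 Bond=-2.4742
(3,0): Delta=-1.0000 Bond=171.8559
(3,1): Delta=-1.0000 Bond=171.8559
(3,2): Delta=-1.0000 Bond=171.8559
(3,3): Delta=0.4737 Bond=-48.9646
V0=35.9039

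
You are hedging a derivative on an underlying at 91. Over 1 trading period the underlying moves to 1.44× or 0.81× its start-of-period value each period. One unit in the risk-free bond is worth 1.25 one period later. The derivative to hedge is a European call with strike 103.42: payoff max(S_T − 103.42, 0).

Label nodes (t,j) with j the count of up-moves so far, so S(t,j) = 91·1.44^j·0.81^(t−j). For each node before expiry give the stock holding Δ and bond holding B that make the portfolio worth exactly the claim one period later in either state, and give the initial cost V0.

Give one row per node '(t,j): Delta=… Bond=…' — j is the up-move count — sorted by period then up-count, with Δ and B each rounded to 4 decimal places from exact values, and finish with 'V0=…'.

Risk-neutral probability p* = (R−d)/(u−d) = (1.25−0.81)/(1.44−0.81) = 0.6984.
At expiry t=1: V(1,0)=0.0000, V(1,1)=27.6200
(0,0): S=91.0000. Δ = (V_up−V_dn)/(S_up−S_dn) = (27.6200−0.0000)/(131.0400−73.7100) = 0.4818. V = [p*·27.6200 + (1−p*)·0.0000]/1.25 = 15.4321. B = V − Δ·S = -28.4091.
Each (Δ,B) replicates both successor values, so the strategy is self-financing and V0 is arbitrage-free.

(0,0): Delta=0.4818 Bond=-28.4091
V0=15.4321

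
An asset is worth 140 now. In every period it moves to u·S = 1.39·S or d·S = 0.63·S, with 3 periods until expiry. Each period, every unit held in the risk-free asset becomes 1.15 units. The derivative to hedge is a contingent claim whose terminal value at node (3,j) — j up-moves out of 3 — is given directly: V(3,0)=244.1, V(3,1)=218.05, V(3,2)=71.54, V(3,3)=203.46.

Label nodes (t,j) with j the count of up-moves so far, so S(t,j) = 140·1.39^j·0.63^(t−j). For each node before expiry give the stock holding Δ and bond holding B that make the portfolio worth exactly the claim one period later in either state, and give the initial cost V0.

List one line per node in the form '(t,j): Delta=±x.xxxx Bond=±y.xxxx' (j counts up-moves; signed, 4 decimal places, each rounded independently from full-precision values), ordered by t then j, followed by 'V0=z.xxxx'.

No-arbitrage ⇒ martingale measure with p* = (R−d)/(u−d) = 0.6842.
Terminal values V(3,·): V(3,0)=244.1000, V(3,1)=218.0500, V(3,2)=71.5400, V(3,3)=203.4600
Node (2,0) S=55.5660: V=(p*·218.0500+(1−p*)·244.1000)/1.15=196.7620; Δ=(218.0500−244.1000)/(77.2367−35.0066)=-0.6169; B=V−Δ·S=231.0383
Node (2,1) S=122.5980: V=(p*·71.5400+(1−p*)·218.0500)/1.15=102.4403; Δ=(71.5400−218.0500)/(170.4112−77.2367)=-1.5724; B=V−Δ·S=295.2166
Node (2,2) S=270.4940: V=(p*·203.4600+(1−p*)·71.5400)/1.15=140.6966; Δ=(203.4600−71.5400)/(375.9867−170.4112)=0.6417; B=V−Δ·S=-32.8824
Node (1,0) S=88.2000: V=(p*·102.4403+(1−p*)·196.7620)/1.15=114.9792; Δ=(102.4403−196.7620)/(122.5980−55.5660)=-1.4071; B=V−Δ·S=239.0868
Node (1,1) S=194.6000: V=(p*·140.6966+(1−p*)·102.4403)/1.15=111.8397; Δ=(140.6966−102.4403)/(270.4940−122.5980)=0.2587; B=V−Δ·S=61.5025
Node (0,0) S=140.0000: V=(p*·111.8397+(1−p*)·114.9792)/1.15=98.1140; Δ=(111.8397−114.9792)/(194.6000−88.2000)=-0.0295; B=V−Δ·S=102.2450
Self-financing check: at every node Δ·S+B equals the discounted successor values.

(0,0): Delta=-0.0295 Bond=102.2450
(1,0): Delta=-1.4071 Bond=239.0868
(1,1): Delta=0.2587 Bond=61.5025
(2,0): Delta=-0.6169 Bond=231.0383
(2,1): Delta=-1.5724 Bond=295.2166
(2,2): Delta=0.6417 Bond=-32.8824
V0=98.1140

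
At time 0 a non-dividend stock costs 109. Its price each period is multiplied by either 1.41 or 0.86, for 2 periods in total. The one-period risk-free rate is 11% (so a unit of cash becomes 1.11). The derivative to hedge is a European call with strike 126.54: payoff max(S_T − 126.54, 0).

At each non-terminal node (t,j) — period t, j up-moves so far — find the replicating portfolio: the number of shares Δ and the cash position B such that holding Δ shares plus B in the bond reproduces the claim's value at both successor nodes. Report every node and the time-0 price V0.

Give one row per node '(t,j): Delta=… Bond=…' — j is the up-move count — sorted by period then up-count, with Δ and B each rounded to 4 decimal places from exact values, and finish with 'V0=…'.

Under the risk-neutral measure, an up-move has probability p* = (R−d)/(u−d) = 0.4545 and values discount at R = 1.11.
At expiry t=2: V(2,0)=0.0000, V(2,1)=5.6334, V(2,2)=90.1629
Node (1,0) S=93.7400: V=(p*·5.6334+(1−p*)·0.0000)/1.11=2.3069; Δ=(5.6334−0.0000)/(132.1734−80.6164)=0.1093; B=V−Δ·S=-7.9357
Node (1,1) S=153.6900: V=(p*·90.1629+(1−p*)·5.6334)/1.11=39.6900; Δ=(90.1629−5.6334)/(216.7029−132.1734)=1.0000; B=V−Δ·S=-114.0000
Node (0,0) S=109.0000: V=(p*·39.6900+(1−p*)·2.3069)/1.11=17.3867; Δ=(39.6900−2.3069)/(153.6900−93.7400)=0.6236; B=V−Δ·S=-50.5826
The time-0 hedge costs 17.3867, which is the no-arbitrage price.

(0,0): Delta=0.6236 Bond=-50.5826
(1,0): Delta=0.1093 Bond=-7.9357
(1,1): Delta=1.0000 Bond=-114.0000
V0=17.3867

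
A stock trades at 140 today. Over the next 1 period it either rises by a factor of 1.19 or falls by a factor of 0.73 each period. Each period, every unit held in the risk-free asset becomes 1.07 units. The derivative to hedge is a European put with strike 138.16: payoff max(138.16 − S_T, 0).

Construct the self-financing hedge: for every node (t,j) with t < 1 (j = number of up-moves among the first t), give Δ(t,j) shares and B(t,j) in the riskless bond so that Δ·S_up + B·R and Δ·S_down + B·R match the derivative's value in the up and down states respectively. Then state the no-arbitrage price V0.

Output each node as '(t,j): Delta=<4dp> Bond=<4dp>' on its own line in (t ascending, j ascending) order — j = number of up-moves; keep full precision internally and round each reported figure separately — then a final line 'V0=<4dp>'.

(0,0): Delta=-0.5584 Bond=86.9411
V0=8.7672

Under the risk-neutral measure, an up-move has probability p* = (R−d)/(u−d) = 0.7391 and values discount at R = 1.07.
Terminal values V(1,·): V(1,0)=35.9600, V(1,1)=0.0000
(0,0): S=140.0000. Δ = (V_up−V_dn)/(S_up−S_dn) = (0.0000−35.9600)/(166.6000−102.2000) = -0.5584. V = [p*·0.0000 + (1−p*)·35.9600]/1.07 = 8.7672. B = V − Δ·S = 86.9411.
Each (Δ,B) replicates both successor values, so the strategy is self-financing and V0 is arbitrage-free.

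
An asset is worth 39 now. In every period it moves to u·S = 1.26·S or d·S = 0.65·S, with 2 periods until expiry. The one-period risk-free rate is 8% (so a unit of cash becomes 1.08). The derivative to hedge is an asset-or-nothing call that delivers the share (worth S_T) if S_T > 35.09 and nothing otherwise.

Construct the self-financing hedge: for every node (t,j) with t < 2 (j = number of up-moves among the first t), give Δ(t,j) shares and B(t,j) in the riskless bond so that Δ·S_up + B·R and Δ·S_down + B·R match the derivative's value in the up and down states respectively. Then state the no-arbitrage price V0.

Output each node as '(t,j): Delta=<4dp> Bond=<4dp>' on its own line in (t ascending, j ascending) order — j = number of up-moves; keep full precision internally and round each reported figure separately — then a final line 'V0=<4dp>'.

Since d<R<u, set p* = (R−d)/(u−d) = 0.7049; price each node as the discounted p*-expectation of its children.
At expiry t=2: V(2,0)=0.0000, V(2,1)=0.0000, V(2,2)=61.9164
Node (1,0) S=25.3500: V=(p*·0.0000+(1−p*)·0.0000)/1.08=0.0000; Δ=(0.0000−0.0000)/(31.9410−16.4775)=0.0000; B=V−Δ·S=0.0000
Node (1,1) S=49.1400: V=(p*·61.9164+(1−p*)·0.0000)/1.08=40.4130; Δ=(61.9164−0.0000)/(61.9164−31.9410)=2.0656; B=V−Δ·S=-61.0893
Node (0,0) S=39.0000: V=(p*·40.4130+(1−p*)·0.0000)/1.08=26.3776; Δ=(40.4130−0.0000)/(49.1400−25.3500)=1.6987; B=V−Δ·S=-39.8731
Root portfolio cost Δ·39+B reproduces V0=26.3776.

(0,0): Delta=1.6987 Bond=-39.8731
(1,0): Delta=0.0000 Bond=0.0000
(1,1): Delta=2.0656 Bond=-61.0893
V0=26.3776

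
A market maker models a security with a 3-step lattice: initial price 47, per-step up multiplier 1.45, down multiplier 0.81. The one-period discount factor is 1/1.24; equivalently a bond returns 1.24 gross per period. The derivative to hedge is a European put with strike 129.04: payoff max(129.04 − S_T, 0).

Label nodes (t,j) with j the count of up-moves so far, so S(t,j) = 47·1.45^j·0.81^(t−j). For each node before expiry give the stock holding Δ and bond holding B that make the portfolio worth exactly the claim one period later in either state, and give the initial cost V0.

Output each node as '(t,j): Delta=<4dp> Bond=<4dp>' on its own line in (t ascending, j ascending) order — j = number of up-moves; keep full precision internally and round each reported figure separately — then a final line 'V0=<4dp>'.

(0,0): Delta=-0.8610 Bond=63.4112
(1,0): Delta=-1.0000 Bond=83.9230
(1,1): Delta=-0.8230 Bond=76.0449
(2,0): Delta=-1.0000 Bond=104.0645
(2,1): Delta=-1.0000 Bond=104.0645
(2,2): Delta=-0.7748 Bond=89.5248
V0=22.9459

Risk-neutral probability p* = (R−d)/(u−d) = (1.24−0.81)/(1.45−0.81) = 0.6719.
Terminal values V(3,·): V(3,0)=104.0623, V(3,1)=84.3268, V(3,2)=48.9978, V(3,3)=0.0000
(2,0): S=30.8367. Δ = (V_up−V_dn)/(S_up−S_dn) = (84.3268−104.0623)/(44.7132−24.9777) = -1.0000. V = [p*·84.3268 + (1−p*)·104.0623]/1.24 = 73.2278. B = V − Δ·S = 104.0645.
(2,1): S=55.2015. Δ = (V_up−V_dn)/(S_up−S_dn) = (48.9978−84.3268)/(80.0422−44.7132) = -1.0000. V = [p*·48.9978 + (1−p*)·84.3268]/1.24 = 48.8630. B = V − Δ·S = 104.0645.
(2,2): S=98.8175. Δ = (V_up−V_dn)/(S_up−S_dn) = (0.0000−48.9978)/(143.2854−80.0422) = -0.7748. V = [p*·0.0000 + (1−p*)·48.9978]/1.24 = 12.9657. B = V − Δ·S = 89.5248.
(1,0): S=38.0700. Δ = (V_up−V_dn)/(S_up−S_dn) = (48.8630−73.2278)/(55.2015−30.8367) = -1.0000. V = [p*·48.8630 + (1−p*)·73.2278]/1.24 = 45.8530. B = V − Δ·S = 83.9230.
(1,1): S=68.1500. Δ = (V_up−V_dn)/(S_up−S_dn) = (12.9657−48.8630)/(98.8175−55.2015) = -0.8230. V = [p*·12.9657 + (1−p*)·48.8630]/1.24 = 19.9552. B = V − Δ·S = 76.0449.
(0,0): S=47.0000. Δ = (V_up−V_dn)/(S_up−S_dn) = (19.9552−45.8530)/(68.1500−38.0700) = -0.8610. V = [p*·19.9552 + (1−p*)·45.8530]/1.24 = 22.9459. B = V − Δ·S = 63.4112.
Each (Δ,B) replicates both successor values, so the strategy is self-financing and V0 is arbitrage-free.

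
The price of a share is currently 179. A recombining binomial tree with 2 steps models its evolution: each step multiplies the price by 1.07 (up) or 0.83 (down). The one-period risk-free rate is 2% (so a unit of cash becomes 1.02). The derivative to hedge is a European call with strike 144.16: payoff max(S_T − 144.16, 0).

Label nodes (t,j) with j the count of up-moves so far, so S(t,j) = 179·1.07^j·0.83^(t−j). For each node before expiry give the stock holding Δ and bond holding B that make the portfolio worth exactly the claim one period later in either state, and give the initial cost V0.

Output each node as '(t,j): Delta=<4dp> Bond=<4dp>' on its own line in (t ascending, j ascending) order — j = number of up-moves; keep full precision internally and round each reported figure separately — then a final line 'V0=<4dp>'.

(0,0): Delta=0.9009 Bond=-119.9510
(1,0): Delta=0.4153 Bond=-50.2133
(1,1): Delta=1.0000 Bond=-141.3333
V0=41.3076

Since d<R<u, set p* = (R−d)/(u−d) = 0.7917; price each node as the discounted p*-expectation of its children.
Terminal payoffs: V(2,0)=0.0000, V(2,1)=14.8099, V(2,2)=60.7771
(1,0): S=148.5700. Δ = (V_up−V_dn)/(S_up−S_dn) = (14.8099−0.0000)/(158.9699−123.3131) = 0.4153. V = [p*·14.8099 + (1−p*)·0.0000]/1.02 = 11.4946. B = V − Δ·S = -50.2133.
(1,1): S=191.5300. Δ = (V_up−V_dn)/(S_up−S_dn) = (60.7771−14.8099)/(204.9371−158.9699) = 1.0000. V = [p*·60.7771 + (1−p*)·14.8099]/1.02 = 50.1967. B = V − Δ·S = -141.3333.
(0,0): S=179.0000. Δ = (V_up−V_dn)/(S_up−S_dn) = (50.1967−11.4946)/(191.5300−148.5700) = 0.9009. V = [p*·50.1967 + (1−p*)·11.4946]/1.02 = 41.3076. B = V − Δ·S = -119.9510.
Each (Δ,B) replicates both successor values, so the strategy is self-financing and V0 is arbitrage-free.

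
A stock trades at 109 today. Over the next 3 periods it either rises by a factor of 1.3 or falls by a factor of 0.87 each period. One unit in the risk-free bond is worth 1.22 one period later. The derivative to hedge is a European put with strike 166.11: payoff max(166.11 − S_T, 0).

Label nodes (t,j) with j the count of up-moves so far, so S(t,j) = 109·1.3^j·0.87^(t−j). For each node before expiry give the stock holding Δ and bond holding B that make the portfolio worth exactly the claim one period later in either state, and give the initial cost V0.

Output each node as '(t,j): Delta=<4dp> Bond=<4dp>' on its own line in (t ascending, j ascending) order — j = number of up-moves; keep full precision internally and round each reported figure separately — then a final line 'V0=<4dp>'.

(0,0): Delta=-0.3033 Bond=37.3218
(1,0): Delta=-1.0000 Bond=111.6031
(1,1): Delta=-0.1967 Bond=30.4308
(2,0): Delta=-1.0000 Bond=136.1557
(2,1): Delta=-1.0000 Bond=136.1557
(2,2): Delta=-0.0738 Bond=14.4901
V0=4.2649

Under the risk-neutral measure, an up-move has probability p* = (R−d)/(u−d) = 0.8140 and values discount at R = 1.22.
Terminal payoffs: V(3,0)=94.3332, V(3,1)=58.8573, V(3,2)=5.8473, V(3,3)=0.0000
(2,0): S=82.5021. Δ = (V_up−V_dn)/(S_up−S_dn) = (58.8573−94.3332)/(107.2527−71.7768) = -1.0000. V = [p*·58.8573 + (1−p*)·94.3332]/1.22 = 53.6536. B = V − Δ·S = 136.1557.
(2,1): S=123.2790. Δ = (V_up−V_dn)/(S_up−S_dn) = (5.8473−58.8573)/(160.2627−107.2527) = -1.0000. V = [p*·5.8473 + (1−p*)·58.8573]/1.22 = 12.8767. B = V − Δ·S = 136.1557.
(2,2): S=184.2100. Δ = (V_up−V_dn)/(S_up−S_dn) = (0.0000−5.8473)/(239.4730−160.2627) = -0.0738. V = [p*·0.0000 + (1−p*)·5.8473]/1.22 = 0.8917. B = V − Δ·S = 14.4901.
(1,0): S=94.8300. Δ = (V_up−V_dn)/(S_up−S_dn) = (12.8767−53.6536)/(123.2790−82.5021) = -1.0000. V = [p*·12.8767 + (1−p*)·53.6536]/1.22 = 16.7731. B = V − Δ·S = 111.6031.
(1,1): S=141.7000. Δ = (V_up−V_dn)/(S_up−S_dn) = (0.8917−12.8767)/(184.2100−123.2790) = -0.1967. V = [p*·0.8917 + (1−p*)·12.8767]/1.22 = 2.5586. B = V − Δ·S = 30.4308.
(0,0): S=109.0000. Δ = (V_up−V_dn)/(S_up−S_dn) = (2.5586−16.7731)/(141.7000−94.8300) = -0.3033. V = [p*·2.5586 + (1−p*)·16.7731]/1.22 = 4.2649. B = V − Δ·S = 37.3218.
Root portfolio cost Δ·109+B reproduces V0=4.2649.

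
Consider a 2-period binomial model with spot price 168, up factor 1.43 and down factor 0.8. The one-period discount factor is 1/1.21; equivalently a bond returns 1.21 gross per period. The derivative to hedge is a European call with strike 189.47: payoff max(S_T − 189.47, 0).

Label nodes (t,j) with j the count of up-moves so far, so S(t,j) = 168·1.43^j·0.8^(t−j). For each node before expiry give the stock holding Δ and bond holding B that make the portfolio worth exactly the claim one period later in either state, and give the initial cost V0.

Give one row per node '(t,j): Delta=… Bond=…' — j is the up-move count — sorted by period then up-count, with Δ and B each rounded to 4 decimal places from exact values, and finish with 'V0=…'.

No-arbitrage ⇒ martingale measure with p* = (R−d)/(u−d) = 0.6508.
Terminal values V(2,·): V(2,0)=0.0000, V(2,1)=2.7220, V(2,2)=154.0732
  t=1,j=0: stock 134.4000 → up 192.1920 (V=2.7220), down 107.5200 (V=0.0000). Price 1.4640; hedge Δ=0.0321, bond B=-2.8566.
  t=1,j=1: stock 240.2400 → up 343.5432 (V=154.0732), down 192.1920 (V=2.7220). Price 83.6532; hedge Δ=1.0000, bond B=-156.5868.
  t=0,j=0: stock 168.0000 → up 240.2400 (V=83.6532), down 134.4000 (V=1.4640). Price 45.4151; hedge Δ=0.7765, bond B=-85.0440.
Each (Δ,B) replicates both successor values, so the strategy is self-financing and V0 is arbitrage-free.

(0,0): Delta=0.7765 Bond=-85.0440
(1,0): Delta=0.0321 Bond=-2.8566
(1,1): Delta=1.0000 Bond=-156.5868
V0=45.4151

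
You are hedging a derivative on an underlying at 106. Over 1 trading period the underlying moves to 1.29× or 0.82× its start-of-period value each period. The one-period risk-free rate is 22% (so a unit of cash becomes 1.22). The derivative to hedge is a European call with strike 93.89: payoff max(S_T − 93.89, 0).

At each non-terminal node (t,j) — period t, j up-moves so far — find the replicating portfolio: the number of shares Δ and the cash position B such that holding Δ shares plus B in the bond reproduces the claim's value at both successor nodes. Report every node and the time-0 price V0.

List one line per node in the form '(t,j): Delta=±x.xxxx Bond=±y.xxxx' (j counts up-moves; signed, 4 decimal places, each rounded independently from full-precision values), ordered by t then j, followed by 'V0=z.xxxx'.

(0,0): Delta=0.8601 Bond=-61.2783
V0=29.8919

Risk-neutral probability p* = (R−d)/(u−d) = (1.22−0.82)/(1.29−0.82) = 0.8511.
Payoff layer (t=1): V(1,0)=0.0000, V(1,1)=42.8500
Node (0,0) S=106.0000: V=(p*·42.8500+(1−p*)·0.0000)/1.22=29.8919; Δ=(42.8500−0.0000)/(136.7400−86.9200)=0.8601; B=V−Δ·S=-61.2783
Check: Δ(0,0)·S0 + B(0,0) = 29.8919 = V0.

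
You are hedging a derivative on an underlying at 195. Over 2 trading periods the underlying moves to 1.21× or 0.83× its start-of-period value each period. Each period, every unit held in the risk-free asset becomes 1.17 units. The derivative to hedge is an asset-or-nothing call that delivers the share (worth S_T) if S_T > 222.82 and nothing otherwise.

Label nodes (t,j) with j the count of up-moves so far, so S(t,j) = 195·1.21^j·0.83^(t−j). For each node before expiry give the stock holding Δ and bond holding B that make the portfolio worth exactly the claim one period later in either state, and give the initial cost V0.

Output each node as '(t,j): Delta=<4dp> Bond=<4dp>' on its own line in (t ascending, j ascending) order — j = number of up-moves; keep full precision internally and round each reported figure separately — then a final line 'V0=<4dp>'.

Risk-neutral probability p* = (R−d)/(u−d) = (1.17−0.83)/(1.21−0.83) = 0.8947.
Terminal values V(2,·): V(2,0)=0.0000, V(2,1)=0.0000, V(2,2)=285.4995
  t=1,j=0: stock 161.8500 → up 195.8385 (V=0.0000), down 134.3355 (V=0.0000). Price 0.0000; hedge Δ=0.0000, bond B=0.0000.
  t=1,j=1: stock 235.9500 → up 285.4995 (V=285.4995), down 195.8385 (V=0.0000). Price 218.3307; hedge Δ=3.1842, bond B=-532.9838.
  t=0,j=0: stock 195.0000 → up 235.9500 (V=218.3307), down 161.8500 (V=0.0000). Price 166.9645; hedge Δ=2.9464, bond B=-407.5899.
Check: Δ(0,0)·S0 + B(0,0) = 166.9645 = V0.

(0,0): Delta=2.9464 Bond=-407.5899
(1,0): Delta=0.0000 Bond=0.0000
(1,1): Delta=3.1842 Bond=-532.9838
V0=166.9645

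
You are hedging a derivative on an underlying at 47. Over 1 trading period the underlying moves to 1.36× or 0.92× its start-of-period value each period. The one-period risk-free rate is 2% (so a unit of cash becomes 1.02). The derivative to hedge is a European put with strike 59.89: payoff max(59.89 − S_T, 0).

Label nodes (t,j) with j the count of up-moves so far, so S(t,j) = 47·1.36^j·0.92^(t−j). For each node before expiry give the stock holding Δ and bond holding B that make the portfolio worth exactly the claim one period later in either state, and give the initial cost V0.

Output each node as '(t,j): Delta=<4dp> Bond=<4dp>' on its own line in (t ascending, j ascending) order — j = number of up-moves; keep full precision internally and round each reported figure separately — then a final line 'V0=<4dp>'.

The replicating-portfolio and risk-neutral prices coincide; use p* = (1.02−0.92)/(1.36−0.92) = 0.2273 for the latter.
Terminal payoffs: V(1,0)=16.6500, V(1,1)=0.0000
Node (0,0) S=47.0000: V=(p*·0.0000+(1−p*)·16.6500)/1.02=12.6136; Δ=(0.0000−16.6500)/(63.9200−43.2400)=-0.8051; B=V−Δ·S=50.4545
The time-0 hedge costs 12.6136, which is the no-arbitrage price.

(0,0): Delta=-0.8051 Bond=50.4545
V0=12.6136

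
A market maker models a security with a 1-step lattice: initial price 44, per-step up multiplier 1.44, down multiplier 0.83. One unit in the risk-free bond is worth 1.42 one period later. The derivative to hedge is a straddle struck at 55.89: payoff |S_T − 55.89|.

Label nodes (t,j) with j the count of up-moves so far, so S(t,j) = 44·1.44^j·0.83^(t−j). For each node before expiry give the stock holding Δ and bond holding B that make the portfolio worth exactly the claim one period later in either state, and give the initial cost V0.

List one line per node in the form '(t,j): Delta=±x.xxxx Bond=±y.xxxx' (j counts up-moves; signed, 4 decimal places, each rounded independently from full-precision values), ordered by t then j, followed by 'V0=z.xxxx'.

(0,0): Delta=-0.4434 Bond=25.0435
V0=5.5353

Under the risk-neutral measure, an up-move has probability p* = (R−d)/(u−d) = 0.9672 and values discount at R = 1.42.
Terminal payoffs: V(1,0)=19.3700, V(1,1)=7.4700
Node (0,0) S=44.0000: V=(p*·7.4700+(1−p*)·19.3700)/1.42=5.5353; Δ=(7.4700−19.3700)/(63.3600−36.5200)=-0.4434; B=V−Δ·S=25.0435
The time-0 hedge costs 5.5353, which is the no-arbitrage price.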